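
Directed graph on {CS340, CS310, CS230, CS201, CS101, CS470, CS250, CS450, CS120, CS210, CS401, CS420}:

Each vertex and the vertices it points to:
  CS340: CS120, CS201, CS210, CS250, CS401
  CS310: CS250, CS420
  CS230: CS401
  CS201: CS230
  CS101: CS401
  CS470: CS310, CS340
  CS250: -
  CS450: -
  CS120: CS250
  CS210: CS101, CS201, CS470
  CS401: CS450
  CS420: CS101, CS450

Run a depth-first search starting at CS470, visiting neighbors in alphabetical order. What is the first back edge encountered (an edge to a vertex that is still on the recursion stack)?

CS210->CS470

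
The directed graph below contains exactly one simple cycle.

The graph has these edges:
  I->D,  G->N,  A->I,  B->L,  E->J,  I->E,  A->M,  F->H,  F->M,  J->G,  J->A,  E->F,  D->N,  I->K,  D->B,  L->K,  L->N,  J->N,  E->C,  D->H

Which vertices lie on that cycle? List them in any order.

DFS with gray/black marking from I:
I gray
  D gray
    H gray
    H black
    B gray
      L gray
        N gray
        N black
        K gray
        K black
      L black
    B black
    D→N: N black — skip
  D black
  I→K: K black — skip
  E gray
    C gray
    C black
    F gray
      F→H: H black — skip
      M gray
      M black
    F black
    J gray
      G gray
        G→N: N black — skip
      G black
      J→N: N black — skip
      A gray
        A→M: M black — skip
        A→I: I is gray → back edge
Back edge closes the cycle I → E → J → A → I; its vertices are {A, E, I, J}.

A, E, I, J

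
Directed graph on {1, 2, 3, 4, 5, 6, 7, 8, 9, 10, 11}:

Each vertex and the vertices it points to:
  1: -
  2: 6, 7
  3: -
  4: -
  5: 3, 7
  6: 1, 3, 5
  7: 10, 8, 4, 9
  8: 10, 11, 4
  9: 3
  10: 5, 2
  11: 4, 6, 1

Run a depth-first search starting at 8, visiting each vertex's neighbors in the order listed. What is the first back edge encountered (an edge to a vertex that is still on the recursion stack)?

7->10

DFS from 8 (visiting each vertex's neighbors in the order listed); mark gray on enter, black on exit:
8 gray
  10 gray
    5 gray
      3 gray
      3 black
      7 gray
        7→10: 10 is gray → back edge
First back edge: 7 → 10.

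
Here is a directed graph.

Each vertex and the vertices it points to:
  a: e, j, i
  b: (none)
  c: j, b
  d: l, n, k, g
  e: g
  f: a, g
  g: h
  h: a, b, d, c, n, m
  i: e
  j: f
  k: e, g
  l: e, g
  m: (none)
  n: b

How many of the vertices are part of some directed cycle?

11

A vertex is on a directed cycle iff it belongs to a strongly connected component of size ≥ 2 (or has a self-loop).
The vertices on cycles are {a, c, d, e, f, g, h, i, j, k, l} — 11 in total.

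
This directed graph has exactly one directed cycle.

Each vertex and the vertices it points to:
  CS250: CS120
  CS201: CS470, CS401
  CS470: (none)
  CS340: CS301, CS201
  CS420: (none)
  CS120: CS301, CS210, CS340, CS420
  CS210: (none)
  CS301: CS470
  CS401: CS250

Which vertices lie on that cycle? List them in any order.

DFS with gray/black marking from CS120:
CS120 gray
  CS301 gray
    CS470 gray
    CS470 black
  CS301 black
  CS210 gray
  CS210 black
  CS340 gray
    CS340→CS301: CS301 black — skip
    CS201 gray
      CS201→CS470: CS470 black — skip
      CS401 gray
        CS250 gray
          CS250→CS120: CS120 is gray → back edge
Back edge closes the cycle CS120 → CS340 → CS201 → CS401 → CS250 → CS120; its vertices are {CS120, CS201, CS250, CS340, CS401}.

CS120, CS201, CS250, CS340, CS401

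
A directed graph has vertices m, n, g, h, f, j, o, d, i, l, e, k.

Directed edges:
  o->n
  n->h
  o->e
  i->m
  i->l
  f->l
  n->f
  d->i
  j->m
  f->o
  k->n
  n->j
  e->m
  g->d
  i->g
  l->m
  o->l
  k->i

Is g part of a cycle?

g is on a cycle iff g can reach itself via ≥1 edge.
g → d → i → g — yes.

Yes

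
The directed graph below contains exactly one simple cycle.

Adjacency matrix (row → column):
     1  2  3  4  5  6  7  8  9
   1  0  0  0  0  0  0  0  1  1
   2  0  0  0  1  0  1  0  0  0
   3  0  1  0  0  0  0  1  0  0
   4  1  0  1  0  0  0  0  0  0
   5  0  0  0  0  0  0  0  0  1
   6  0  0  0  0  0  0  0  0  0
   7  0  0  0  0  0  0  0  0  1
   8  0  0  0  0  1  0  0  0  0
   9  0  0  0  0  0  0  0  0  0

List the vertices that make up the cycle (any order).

2, 3, 4

DFS with gray/black marking from 2:
2 gray
  4 gray
    1 gray
      9 gray
      9 black
      8 gray
        5 gray
          5→9: 9 black — skip
        5 black
      8 black
    1 black
    3 gray
      7 gray
        7→9: 9 black — skip
      7 black
      3→2: 2 is gray → back edge
Back edge closes the cycle 2 → 4 → 3 → 2; its vertices are {2, 3, 4}.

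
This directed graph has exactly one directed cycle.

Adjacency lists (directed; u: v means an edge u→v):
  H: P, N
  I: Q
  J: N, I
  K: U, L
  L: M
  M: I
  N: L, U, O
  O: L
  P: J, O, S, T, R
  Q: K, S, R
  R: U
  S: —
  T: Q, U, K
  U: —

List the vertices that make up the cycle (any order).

I, K, L, M, Q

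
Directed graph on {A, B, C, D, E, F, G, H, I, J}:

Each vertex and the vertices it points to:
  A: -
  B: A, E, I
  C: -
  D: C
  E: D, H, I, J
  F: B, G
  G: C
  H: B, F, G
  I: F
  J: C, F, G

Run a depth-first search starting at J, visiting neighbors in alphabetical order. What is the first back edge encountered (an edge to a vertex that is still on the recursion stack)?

DFS from J (visiting neighbors in alphabetical order); mark gray on enter, black on exit:
J gray
  C gray
  C black
  F gray
    B gray
      A gray
      A black
      E gray
        D gray
          D→C: C black — skip
        D black
        H gray
          H→B: B is gray → back edge
First back edge: H → B.

H→B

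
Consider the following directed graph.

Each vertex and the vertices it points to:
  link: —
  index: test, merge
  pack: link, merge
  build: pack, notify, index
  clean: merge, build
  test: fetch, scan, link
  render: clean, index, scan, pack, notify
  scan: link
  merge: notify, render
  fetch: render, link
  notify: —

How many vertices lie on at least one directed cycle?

8

A vertex is on a directed cycle iff it belongs to a strongly connected component of size ≥ 2 (or has a self-loop).
The vertices on cycles are {pack, test, build, clean, fetch, index, merge, render} — 8 in total.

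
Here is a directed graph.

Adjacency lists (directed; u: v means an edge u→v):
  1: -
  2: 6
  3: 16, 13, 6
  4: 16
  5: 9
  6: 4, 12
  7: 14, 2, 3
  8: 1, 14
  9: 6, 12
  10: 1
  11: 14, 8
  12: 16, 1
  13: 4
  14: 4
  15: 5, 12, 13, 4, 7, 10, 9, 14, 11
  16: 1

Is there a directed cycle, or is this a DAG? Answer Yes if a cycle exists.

No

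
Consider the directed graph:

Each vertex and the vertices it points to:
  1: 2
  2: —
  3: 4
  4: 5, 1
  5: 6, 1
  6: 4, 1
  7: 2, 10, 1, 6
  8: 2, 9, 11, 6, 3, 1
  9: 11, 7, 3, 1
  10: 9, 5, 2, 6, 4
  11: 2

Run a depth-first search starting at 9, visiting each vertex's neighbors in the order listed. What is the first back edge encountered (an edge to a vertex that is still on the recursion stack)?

10->9

DFS from 9 (visiting each vertex's neighbors in the order listed); mark gray on enter, black on exit:
9 gray
  11 gray
    2 gray
    2 black
  11 black
  7 gray
    7→2: 2 black — skip
    10 gray
      10→9: 9 is gray → back edge
First back edge: 10 → 9.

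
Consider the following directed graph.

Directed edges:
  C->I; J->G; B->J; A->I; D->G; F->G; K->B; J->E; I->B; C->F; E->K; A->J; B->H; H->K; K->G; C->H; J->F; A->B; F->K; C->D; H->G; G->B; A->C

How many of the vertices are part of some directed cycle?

7

A vertex is on a directed cycle iff it belongs to a strongly connected component of size ≥ 2 (or has a self-loop).
The vertices on cycles are {B, E, F, G, H, J, K} — 7 in total.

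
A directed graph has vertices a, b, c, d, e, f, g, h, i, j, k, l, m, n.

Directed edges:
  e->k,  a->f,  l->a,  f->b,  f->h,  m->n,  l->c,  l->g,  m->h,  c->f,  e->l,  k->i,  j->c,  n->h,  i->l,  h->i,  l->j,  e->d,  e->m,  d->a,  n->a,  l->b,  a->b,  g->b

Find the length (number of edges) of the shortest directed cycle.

5

For each vertex v, BFS finds the shortest path from v back to v.
The shortest such closed walk is l → a → f → h → i → l, length 5.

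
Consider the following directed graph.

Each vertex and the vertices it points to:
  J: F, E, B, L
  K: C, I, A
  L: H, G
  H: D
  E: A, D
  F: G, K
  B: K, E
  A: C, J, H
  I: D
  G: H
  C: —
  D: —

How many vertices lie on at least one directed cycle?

6

A vertex is on a directed cycle iff it belongs to a strongly connected component of size ≥ 2 (or has a self-loop).
The vertices on cycles are {A, B, E, F, J, K} — 6 in total.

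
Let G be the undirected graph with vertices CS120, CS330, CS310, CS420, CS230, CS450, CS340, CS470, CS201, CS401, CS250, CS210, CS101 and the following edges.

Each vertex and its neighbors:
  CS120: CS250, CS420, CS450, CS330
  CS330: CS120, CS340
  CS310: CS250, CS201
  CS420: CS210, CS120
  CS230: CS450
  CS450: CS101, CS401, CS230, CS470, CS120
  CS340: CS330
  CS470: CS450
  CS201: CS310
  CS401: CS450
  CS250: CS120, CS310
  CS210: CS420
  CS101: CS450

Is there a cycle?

No

DFS, tracking each vertex's parent; an edge to a visited non-parent vertex closes a cycle.
Start from CS230:
visit CS230 (parent –)
  visit CS450 (parent CS230)
    visit CS101 (parent CS450)
      CS101–CS450: parent, skip
    visit CS401 (parent CS450)
      CS401–CS450: parent, skip
    CS450–CS230: parent, skip
    visit CS470 (parent CS450)
      CS470–CS450: parent, skip
    visit CS120 (parent CS450)
      visit CS250 (parent CS120)
        CS250–CS120: parent, skip
        visit CS310 (parent CS250)
          CS310–CS250: parent, skip
          visit CS201 (parent CS310)
            CS201–CS310: parent, skip
      visit CS420 (parent CS120)
        visit CS210 (parent CS420)
          CS210–CS420: parent, skip
        CS420–CS120: parent, skip
      CS120–CS450: parent, skip
      visit CS330 (parent CS120)
        CS330–CS120: parent, skip
        visit CS340 (parent CS330)
          CS340–CS330: parent, skip
No non-parent visited neighbor found — the graph is a forest.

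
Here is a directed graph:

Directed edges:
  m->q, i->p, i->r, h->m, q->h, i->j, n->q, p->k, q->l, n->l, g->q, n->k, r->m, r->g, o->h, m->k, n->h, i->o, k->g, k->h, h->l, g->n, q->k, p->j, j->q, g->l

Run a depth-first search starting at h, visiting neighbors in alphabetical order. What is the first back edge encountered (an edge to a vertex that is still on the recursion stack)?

n->h

DFS from h (visiting neighbors in alphabetical order); mark gray on enter, black on exit:
h gray
  l gray
  l black
  m gray
    k gray
      g gray
        g→l: l black — skip
        n gray
          n→h: h is gray → back edge
First back edge: n → h.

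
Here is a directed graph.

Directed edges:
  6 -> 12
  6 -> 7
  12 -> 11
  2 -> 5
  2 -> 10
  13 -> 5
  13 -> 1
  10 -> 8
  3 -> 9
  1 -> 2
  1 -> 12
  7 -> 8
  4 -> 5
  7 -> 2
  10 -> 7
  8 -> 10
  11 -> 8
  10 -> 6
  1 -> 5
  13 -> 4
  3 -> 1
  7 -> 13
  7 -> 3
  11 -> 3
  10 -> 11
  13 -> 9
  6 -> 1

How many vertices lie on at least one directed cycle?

10

A vertex is on a directed cycle iff it belongs to a strongly connected component of size ≥ 2 (or has a self-loop).
The vertices on cycles are {1, 2, 3, 6, 7, 8, 10, 11, 12, 13} — 10 in total.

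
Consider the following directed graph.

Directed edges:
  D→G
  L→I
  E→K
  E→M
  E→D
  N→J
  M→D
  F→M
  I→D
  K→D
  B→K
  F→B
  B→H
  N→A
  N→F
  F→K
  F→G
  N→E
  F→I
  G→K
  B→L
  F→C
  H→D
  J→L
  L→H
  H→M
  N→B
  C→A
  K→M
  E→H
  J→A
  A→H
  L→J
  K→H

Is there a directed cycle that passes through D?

Yes

D is on a cycle iff D can reach itself via ≥1 edge.
D → G → K → D — yes.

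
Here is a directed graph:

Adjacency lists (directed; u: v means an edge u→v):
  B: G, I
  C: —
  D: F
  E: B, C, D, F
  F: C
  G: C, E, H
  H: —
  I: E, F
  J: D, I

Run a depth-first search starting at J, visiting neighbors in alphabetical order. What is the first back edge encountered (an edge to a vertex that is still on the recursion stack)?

G→E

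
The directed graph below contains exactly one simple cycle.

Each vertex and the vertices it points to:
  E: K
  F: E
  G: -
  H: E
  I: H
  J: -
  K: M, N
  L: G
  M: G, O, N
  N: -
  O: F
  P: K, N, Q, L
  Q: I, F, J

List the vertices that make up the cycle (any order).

E, F, K, M, O

DFS with gray/black marking from K:
K gray
  M gray
    G gray
    G black
    O gray
      F gray
        E gray
          E→K: K is gray → back edge
Back edge closes the cycle K → M → O → F → E → K; its vertices are {E, F, K, M, O}.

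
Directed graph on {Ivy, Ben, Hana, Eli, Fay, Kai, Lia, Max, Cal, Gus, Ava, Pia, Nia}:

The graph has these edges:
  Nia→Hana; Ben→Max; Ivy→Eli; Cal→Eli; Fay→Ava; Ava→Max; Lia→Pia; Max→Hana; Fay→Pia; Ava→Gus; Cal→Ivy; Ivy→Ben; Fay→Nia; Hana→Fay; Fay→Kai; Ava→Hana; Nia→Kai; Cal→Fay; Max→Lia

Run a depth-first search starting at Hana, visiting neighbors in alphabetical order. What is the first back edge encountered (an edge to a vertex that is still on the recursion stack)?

DFS from Hana (visiting neighbors in alphabetical order); mark gray on enter, black on exit:
Hana gray
  Fay gray
    Ava gray
      Gus gray
      Gus black
      Ava→Hana: Hana is gray → back edge
First back edge: Ava → Hana.

Ava→Hana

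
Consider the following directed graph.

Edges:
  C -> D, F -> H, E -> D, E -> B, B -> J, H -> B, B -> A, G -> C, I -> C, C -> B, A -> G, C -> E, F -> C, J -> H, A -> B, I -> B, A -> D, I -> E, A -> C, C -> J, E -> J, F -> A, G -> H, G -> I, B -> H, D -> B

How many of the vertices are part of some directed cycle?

A vertex is on a directed cycle iff it belongs to a strongly connected component of size ≥ 2 (or has a self-loop).
The vertices on cycles are {A, B, C, D, E, G, H, I, J} — 9 in total.

9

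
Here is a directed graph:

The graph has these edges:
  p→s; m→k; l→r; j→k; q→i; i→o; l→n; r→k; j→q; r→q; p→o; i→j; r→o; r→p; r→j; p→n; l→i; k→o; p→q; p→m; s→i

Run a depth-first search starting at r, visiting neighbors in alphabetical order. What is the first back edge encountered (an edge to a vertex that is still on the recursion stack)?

DFS from r (visiting neighbors in alphabetical order); mark gray on enter, black on exit:
r gray
  j gray
    k gray
      o gray
      o black
    k black
    q gray
      i gray
        i→j: j is gray → back edge
First back edge: i → j.

i->j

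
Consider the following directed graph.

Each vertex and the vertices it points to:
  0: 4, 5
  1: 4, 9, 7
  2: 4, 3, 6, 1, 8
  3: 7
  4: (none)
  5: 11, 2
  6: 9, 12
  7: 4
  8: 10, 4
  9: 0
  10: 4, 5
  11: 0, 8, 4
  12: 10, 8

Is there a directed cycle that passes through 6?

Yes

6 is on a cycle iff 6 can reach itself via ≥1 edge.
6 → 9 → 0 → 5 → 2 → 6 — yes.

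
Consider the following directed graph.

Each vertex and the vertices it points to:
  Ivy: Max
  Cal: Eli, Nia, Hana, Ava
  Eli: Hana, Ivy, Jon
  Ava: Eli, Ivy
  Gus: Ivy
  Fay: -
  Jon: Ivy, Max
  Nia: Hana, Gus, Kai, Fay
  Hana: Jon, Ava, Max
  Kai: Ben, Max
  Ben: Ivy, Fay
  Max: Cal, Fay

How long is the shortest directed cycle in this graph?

For each vertex v, BFS finds the shortest path from v back to v.
The shortest such closed walk is Cal → Hana → Max → Cal, length 3.

3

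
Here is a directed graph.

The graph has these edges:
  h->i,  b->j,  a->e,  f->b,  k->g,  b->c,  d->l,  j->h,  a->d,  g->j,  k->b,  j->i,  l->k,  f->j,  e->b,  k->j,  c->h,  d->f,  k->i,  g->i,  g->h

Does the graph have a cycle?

No

DFS with white/gray/black marking, starting from k:
k gray
  j gray
    h gray
      i gray
      i black
    h black
    j→i: i black — skip
  j black
  g gray
    g→i: i black — skip
    g→h: h black — skip
    g→j: j black — skip
  g black
  k→i: i black — skip
  b gray
    b→j: j black — skip
    c gray
      c→h: h black — skip
    c black
  b black
k black
a gray
  d gray
    l gray
      l→k: k black — skip
    l black
    f gray
      f→j: j black — skip
      f→b: b black — skip
    f black
  d black
  e gray
    e→b: b black — skip
  e black
a black
Every edge goes to a white or black vertex — no back edge, so the graph is acyclic.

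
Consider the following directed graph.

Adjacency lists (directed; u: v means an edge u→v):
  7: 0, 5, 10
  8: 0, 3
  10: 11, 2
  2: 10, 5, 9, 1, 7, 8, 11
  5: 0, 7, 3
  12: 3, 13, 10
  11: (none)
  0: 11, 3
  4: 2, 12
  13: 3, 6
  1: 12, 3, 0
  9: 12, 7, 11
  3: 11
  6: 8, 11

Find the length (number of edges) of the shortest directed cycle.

2

For each vertex v, BFS finds the shortest path from v back to v.
The shortest such closed walk is 2 → 10 → 2, length 2.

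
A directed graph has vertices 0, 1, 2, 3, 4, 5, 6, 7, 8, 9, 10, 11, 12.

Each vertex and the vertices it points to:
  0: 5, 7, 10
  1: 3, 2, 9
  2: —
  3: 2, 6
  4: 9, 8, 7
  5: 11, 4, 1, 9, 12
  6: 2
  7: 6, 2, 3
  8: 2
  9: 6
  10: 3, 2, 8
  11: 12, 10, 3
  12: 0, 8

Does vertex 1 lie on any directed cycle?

No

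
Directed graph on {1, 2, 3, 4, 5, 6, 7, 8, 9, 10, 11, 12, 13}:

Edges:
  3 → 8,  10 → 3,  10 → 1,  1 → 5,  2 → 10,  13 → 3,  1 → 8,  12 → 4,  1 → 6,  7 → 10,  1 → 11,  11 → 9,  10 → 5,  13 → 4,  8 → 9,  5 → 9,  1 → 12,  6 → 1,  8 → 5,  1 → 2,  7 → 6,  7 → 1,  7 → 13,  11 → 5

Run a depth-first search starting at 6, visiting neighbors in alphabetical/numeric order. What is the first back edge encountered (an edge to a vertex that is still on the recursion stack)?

10->1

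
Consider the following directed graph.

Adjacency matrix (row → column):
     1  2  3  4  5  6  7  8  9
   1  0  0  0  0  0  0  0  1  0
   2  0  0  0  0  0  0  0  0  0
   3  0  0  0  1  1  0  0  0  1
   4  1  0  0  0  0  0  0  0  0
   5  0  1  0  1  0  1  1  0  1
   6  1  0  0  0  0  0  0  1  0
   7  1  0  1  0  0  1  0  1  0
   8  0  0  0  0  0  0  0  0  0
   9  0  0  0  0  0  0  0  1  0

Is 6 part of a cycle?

No

6 lies on a cycle iff there is a path from 6 back to itself.
Exploring from 6, it never reaches itself; equivalently, its strongly connected component is a singleton.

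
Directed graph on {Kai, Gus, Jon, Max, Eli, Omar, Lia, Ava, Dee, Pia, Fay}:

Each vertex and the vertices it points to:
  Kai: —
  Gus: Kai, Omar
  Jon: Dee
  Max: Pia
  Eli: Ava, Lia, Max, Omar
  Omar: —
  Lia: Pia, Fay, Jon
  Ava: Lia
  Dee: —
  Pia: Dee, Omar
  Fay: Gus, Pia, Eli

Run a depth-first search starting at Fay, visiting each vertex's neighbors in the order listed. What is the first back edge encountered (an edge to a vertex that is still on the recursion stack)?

Lia→Fay

DFS from Fay (visiting each vertex's neighbors in the order listed); mark gray on enter, black on exit:
Fay gray
  Gus gray
    Kai gray
    Kai black
    Omar gray
    Omar black
  Gus black
  Pia gray
    Dee gray
    Dee black
    Pia→Omar: Omar black — skip
  Pia black
  Eli gray
    Ava gray
      Lia gray
        Lia→Pia: Pia black — skip
        Lia→Fay: Fay is gray → back edge
First back edge: Lia → Fay.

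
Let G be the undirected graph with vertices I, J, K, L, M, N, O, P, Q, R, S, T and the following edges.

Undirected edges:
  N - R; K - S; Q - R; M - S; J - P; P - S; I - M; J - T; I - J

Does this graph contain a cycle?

DFS, tracking each vertex's parent; an edge to a visited non-parent vertex closes a cycle.
Start from Q:
visit Q (parent –)
  visit R (parent Q)
    R–Q: parent, skip
    visit N (parent R)
      N–R: parent, skip
visit I (parent –)
  visit M (parent I)
    M–I: parent, skip
    visit S (parent M)
      visit K (parent S)
        K–S: parent, skip
      visit P (parent S)
        P–S: parent, skip
        visit J (parent P)
          J–I: I visited and ≠ parent → cycle
Cycle: I – M – S – P – J – I.

Yes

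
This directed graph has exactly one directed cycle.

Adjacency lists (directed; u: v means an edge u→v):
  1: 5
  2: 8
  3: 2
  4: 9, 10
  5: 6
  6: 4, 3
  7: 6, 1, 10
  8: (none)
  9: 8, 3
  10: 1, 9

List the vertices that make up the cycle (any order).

1, 4, 5, 6, 10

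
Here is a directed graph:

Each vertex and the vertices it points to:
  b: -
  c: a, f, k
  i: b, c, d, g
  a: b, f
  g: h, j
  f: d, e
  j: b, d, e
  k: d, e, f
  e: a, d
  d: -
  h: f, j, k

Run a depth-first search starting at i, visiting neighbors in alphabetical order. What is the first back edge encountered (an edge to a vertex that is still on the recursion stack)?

DFS from i (visiting neighbors in alphabetical order); mark gray on enter, black on exit:
i gray
  b gray
  b black
  c gray
    a gray
      a→b: b black — skip
      f gray
        d gray
        d black
        e gray
          e→a: a is gray → back edge
First back edge: e → a.

e→a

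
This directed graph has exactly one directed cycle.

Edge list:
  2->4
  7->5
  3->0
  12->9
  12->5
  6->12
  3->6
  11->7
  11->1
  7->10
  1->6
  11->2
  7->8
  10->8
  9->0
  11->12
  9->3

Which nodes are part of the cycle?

DFS with gray/black marking from 12:
12 gray
  5 gray
  5 black
  9 gray
    3 gray
      6 gray
        6→12: 12 is gray → back edge
Back edge closes the cycle 12 → 9 → 3 → 6 → 12; its vertices are {3, 6, 9, 12}.

3, 6, 9, 12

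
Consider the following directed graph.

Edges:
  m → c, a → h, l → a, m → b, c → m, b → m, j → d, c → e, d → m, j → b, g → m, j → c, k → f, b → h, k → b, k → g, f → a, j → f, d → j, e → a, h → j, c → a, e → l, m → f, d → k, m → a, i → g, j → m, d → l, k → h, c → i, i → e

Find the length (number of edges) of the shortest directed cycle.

2

For each vertex v, BFS finds the shortest path from v back to v.
The shortest such closed walk is d → j → d, length 2.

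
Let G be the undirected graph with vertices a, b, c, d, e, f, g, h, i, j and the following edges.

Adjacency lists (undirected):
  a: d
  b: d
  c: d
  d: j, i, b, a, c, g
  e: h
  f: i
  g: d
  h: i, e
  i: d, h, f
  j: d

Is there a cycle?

No

DFS, tracking each vertex's parent; an edge to a visited non-parent vertex closes a cycle.
Start from f:
visit f (parent –)
  visit i (parent f)
    visit d (parent i)
      visit j (parent d)
        j–d: parent, skip
      d–i: parent, skip
      visit b (parent d)
        b–d: parent, skip
      visit a (parent d)
        a–d: parent, skip
      visit c (parent d)
        c–d: parent, skip
      visit g (parent d)
        g–d: parent, skip
    visit h (parent i)
      h–i: parent, skip
      visit e (parent h)
        e–h: parent, skip
    i–f: parent, skip
No non-parent visited neighbor found — the graph is a forest.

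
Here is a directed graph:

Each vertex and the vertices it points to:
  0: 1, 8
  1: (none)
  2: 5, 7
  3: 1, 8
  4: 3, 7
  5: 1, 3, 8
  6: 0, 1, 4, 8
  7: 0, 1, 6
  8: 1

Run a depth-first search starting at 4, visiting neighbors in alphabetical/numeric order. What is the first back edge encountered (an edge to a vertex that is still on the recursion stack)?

6→4

DFS from 4 (visiting neighbors in alphabetical/numeric order); mark gray on enter, black on exit:
4 gray
  3 gray
    1 gray
    1 black
    8 gray
      8→1: 1 black — skip
    8 black
  3 black
  7 gray
    0 gray
      0→1: 1 black — skip
      0→8: 8 black — skip
    0 black
    7→1: 1 black — skip
    6 gray
      6→0: 0 black — skip
      6→1: 1 black — skip
      6→4: 4 is gray → back edge
First back edge: 6 → 4.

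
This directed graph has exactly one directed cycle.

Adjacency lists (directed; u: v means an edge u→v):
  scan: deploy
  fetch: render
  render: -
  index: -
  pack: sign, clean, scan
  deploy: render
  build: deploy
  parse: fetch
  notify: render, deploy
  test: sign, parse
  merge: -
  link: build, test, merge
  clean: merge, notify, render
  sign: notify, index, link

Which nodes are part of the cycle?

link, sign, test

DFS with gray/black marking from sign:
sign gray
  notify gray
    render gray
    render black
    deploy gray
      deploy→render: render black — skip
    deploy black
  notify black
  index gray
  index black
  link gray
    build gray
      build→deploy: deploy black — skip
    build black
    test gray
      test→sign: sign is gray → back edge
Back edge closes the cycle sign → link → test → sign; its vertices are {link, sign, test}.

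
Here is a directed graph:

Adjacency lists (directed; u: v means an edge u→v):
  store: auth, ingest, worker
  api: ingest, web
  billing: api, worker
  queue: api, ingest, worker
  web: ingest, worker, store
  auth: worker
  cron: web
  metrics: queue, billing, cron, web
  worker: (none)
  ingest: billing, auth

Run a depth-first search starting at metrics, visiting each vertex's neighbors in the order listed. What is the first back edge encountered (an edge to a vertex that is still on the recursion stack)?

billing→api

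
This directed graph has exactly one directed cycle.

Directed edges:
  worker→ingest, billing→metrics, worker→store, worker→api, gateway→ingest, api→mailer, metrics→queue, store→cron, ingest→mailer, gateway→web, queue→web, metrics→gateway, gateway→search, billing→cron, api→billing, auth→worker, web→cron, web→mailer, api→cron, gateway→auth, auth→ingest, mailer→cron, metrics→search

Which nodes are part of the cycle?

api, auth, worker, billing, gateway, metrics

DFS with gray/black marking from metrics:
metrics gray
  gateway gray
    web gray
      mailer gray
        cron gray
        cron black
      mailer black
      web→cron: cron black — skip
    web black
    search gray
    search black
    ingest gray
      ingest→mailer: mailer black — skip
    ingest black
    auth gray
      worker gray
        store gray
          store→cron: cron black — skip
        store black
        worker→ingest: ingest black — skip
        api gray
          api→cron: cron black — skip
          api→mailer: mailer black — skip
          billing gray
            billing→metrics: metrics is gray → back edge
Back edge closes the cycle metrics → gateway → auth → worker → api → billing → metrics; its vertices are {api, auth, worker, billing, gateway, metrics}.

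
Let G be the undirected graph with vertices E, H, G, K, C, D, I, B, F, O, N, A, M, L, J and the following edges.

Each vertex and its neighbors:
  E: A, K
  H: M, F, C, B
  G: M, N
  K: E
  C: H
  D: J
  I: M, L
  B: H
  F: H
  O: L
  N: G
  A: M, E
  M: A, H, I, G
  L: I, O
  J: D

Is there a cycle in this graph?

No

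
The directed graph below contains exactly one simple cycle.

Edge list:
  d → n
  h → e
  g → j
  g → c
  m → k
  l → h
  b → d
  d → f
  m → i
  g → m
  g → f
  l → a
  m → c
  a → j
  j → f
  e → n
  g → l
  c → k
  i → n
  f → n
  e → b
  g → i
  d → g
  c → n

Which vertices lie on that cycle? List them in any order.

b, d, e, g, h, l

DFS with gray/black marking from g:
g gray
  i gray
    n gray
    n black
  i black
  c gray
    k gray
    k black
    c→n: n black — skip
  c black
  f gray
    f→n: n black — skip
  f black
  j gray
    j→f: f black — skip
  j black
  m gray
    m→c: c black — skip
    m→i: i black — skip
    m→k: k black — skip
  m black
  l gray
    a gray
      a→j: j black — skip
    a black
    h gray
      e gray
        e→n: n black — skip
        b gray
          d gray
            d→f: f black — skip
            d→g: g is gray → back edge
Back edge closes the cycle g → l → h → e → b → d → g; its vertices are {b, d, e, g, h, l}.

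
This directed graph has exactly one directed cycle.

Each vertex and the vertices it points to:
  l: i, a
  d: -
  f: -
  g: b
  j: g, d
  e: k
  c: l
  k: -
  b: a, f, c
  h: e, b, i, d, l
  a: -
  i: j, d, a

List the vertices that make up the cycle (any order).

b, c, g, i, j, l

DFS with gray/black marking from l:
l gray
  i gray
    j gray
      g gray
        b gray
          a gray
          a black
          f gray
          f black
          c gray
            c→l: l is gray → back edge
Back edge closes the cycle l → i → j → g → b → c → l; its vertices are {b, c, g, i, j, l}.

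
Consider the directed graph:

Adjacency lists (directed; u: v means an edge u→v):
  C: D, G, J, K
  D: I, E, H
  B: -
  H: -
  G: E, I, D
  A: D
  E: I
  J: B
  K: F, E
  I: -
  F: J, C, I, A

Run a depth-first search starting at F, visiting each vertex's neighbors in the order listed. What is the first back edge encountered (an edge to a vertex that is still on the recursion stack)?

K->F

DFS from F (visiting each vertex's neighbors in the order listed); mark gray on enter, black on exit:
F gray
  J gray
    B gray
    B black
  J black
  C gray
    D gray
      I gray
      I black
      E gray
        E→I: I black — skip
      E black
      H gray
      H black
    D black
    G gray
      G→E: E black — skip
      G→I: I black — skip
      G→D: D black — skip
    G black
    C→J: J black — skip
    K gray
      K→F: F is gray → back edge
First back edge: K → F.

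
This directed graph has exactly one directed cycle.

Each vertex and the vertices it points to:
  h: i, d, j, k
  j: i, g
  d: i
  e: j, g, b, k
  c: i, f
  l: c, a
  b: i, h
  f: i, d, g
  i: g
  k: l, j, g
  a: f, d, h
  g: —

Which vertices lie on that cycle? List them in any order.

a, h, k, l

DFS with gray/black marking from k:
k gray
  l gray
    c gray
      i gray
        g gray
        g black
      i black
      f gray
        f→i: i black — skip
        d gray
          d→i: i black — skip
        d black
        f→g: g black — skip
      f black
    c black
    a gray
      a→f: f black — skip
      a→d: d black — skip
      h gray
        h→i: i black — skip
        h→d: d black — skip
        j gray
          j→i: i black — skip
          j→g: g black — skip
        j black
        h→k: k is gray → back edge
Back edge closes the cycle k → l → a → h → k; its vertices are {a, h, k, l}.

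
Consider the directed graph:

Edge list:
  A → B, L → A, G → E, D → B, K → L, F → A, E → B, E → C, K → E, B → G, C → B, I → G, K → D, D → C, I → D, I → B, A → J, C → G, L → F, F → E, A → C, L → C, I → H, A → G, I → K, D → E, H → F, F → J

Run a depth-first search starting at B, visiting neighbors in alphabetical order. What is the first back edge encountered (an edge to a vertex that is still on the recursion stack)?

E->B

DFS from B (visiting neighbors in alphabetical order); mark gray on enter, black on exit:
B gray
  G gray
    E gray
      E→B: B is gray → back edge
First back edge: E → B.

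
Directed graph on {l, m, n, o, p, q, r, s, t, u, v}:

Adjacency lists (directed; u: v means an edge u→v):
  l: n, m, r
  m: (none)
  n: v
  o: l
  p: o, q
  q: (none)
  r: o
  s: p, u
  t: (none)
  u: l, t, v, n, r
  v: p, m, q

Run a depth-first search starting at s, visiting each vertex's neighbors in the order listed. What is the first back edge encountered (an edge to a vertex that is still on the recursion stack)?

DFS from s (visiting each vertex's neighbors in the order listed); mark gray on enter, black on exit:
s gray
  p gray
    o gray
      l gray
        n gray
          v gray
            v→p: p is gray → back edge
First back edge: v → p.

v→p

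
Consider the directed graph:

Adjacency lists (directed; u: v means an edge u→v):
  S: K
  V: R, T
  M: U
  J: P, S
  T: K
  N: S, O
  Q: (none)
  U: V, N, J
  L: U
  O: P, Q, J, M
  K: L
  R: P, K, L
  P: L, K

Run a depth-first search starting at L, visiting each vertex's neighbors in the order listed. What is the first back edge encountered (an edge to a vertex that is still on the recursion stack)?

DFS from L (visiting each vertex's neighbors in the order listed); mark gray on enter, black on exit:
L gray
  U gray
    V gray
      R gray
        P gray
          P→L: L is gray → back edge
First back edge: P → L.

P→L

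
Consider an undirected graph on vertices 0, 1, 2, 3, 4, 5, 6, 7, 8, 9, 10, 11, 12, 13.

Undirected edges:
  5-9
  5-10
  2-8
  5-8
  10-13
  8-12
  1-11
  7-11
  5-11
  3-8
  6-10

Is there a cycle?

No

DFS, tracking each vertex's parent; an edge to a visited non-parent vertex closes a cycle.
Start from 7:
visit 7 (parent –)
  visit 11 (parent 7)
    visit 5 (parent 11)
      visit 8 (parent 5)
        8–5: parent, skip
        visit 3 (parent 8)
          3–8: parent, skip
        visit 12 (parent 8)
          12–8: parent, skip
        visit 2 (parent 8)
          2–8: parent, skip
      visit 10 (parent 5)
        visit 6 (parent 10)
          6–10: parent, skip
        visit 13 (parent 10)
          13–10: parent, skip
        10–5: parent, skip
      5–11: parent, skip
      visit 9 (parent 5)
        9–5: parent, skip
    11–7: parent, skip
    visit 1 (parent 11)
      1–11: parent, skip
visit 0 (parent –)
visit 4 (parent –)
No non-parent visited neighbor found — the graph is a forest.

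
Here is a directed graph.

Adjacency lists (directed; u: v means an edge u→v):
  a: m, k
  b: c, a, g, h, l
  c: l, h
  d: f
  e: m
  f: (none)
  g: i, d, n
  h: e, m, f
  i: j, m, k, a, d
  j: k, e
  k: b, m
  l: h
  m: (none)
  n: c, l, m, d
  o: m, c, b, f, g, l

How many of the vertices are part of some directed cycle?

6

A vertex is on a directed cycle iff it belongs to a strongly connected component of size ≥ 2 (or has a self-loop).
The vertices on cycles are {a, b, g, i, j, k} — 6 in total.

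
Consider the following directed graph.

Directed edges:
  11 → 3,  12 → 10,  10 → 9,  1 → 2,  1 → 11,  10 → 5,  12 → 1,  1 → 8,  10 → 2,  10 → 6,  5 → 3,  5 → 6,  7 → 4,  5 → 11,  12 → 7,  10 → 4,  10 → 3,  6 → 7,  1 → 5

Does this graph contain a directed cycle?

No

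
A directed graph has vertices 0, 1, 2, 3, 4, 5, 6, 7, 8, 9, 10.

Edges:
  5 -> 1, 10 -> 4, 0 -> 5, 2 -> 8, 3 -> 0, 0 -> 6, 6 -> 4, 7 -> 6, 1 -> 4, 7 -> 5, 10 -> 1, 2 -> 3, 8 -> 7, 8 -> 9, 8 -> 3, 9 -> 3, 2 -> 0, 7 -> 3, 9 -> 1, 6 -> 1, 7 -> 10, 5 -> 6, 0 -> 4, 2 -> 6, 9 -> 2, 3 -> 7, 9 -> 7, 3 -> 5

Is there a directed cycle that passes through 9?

9 is on a cycle iff 9 can reach itself via ≥1 edge.
9 → 2 → 8 → 9 — yes.

Yes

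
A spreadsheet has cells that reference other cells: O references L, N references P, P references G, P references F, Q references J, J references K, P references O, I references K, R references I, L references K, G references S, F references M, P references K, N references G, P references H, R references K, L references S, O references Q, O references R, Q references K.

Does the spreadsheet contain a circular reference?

No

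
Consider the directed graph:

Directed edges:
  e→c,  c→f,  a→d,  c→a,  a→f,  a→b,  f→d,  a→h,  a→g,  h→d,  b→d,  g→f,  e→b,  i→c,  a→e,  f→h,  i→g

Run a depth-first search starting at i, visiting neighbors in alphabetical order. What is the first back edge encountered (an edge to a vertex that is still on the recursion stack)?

DFS from i (visiting neighbors in alphabetical order); mark gray on enter, black on exit:
i gray
  c gray
    a gray
      b gray
        d gray
        d black
      b black
      a→d: d black — skip
      e gray
        e→b: b black — skip
        e→c: c is gray → back edge
First back edge: e → c.

e→c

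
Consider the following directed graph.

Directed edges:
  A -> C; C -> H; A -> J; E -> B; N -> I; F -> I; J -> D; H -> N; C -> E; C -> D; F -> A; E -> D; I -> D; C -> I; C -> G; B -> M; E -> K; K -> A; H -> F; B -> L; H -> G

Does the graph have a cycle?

Yes

DFS with white/gray/black marking, starting from H:
H gray
  F gray
    I gray
      D gray
      D black
    I black
    A gray
      J gray
        J→D: D black — skip
      J black
      C gray
        E gray
          E→D: D black — skip
          B gray
            L gray
            L black
            M gray
            M black
          B black
          K gray
            K→A: A is gray → back edge
Back edge found, so a cycle exists: A → C → E → K → A.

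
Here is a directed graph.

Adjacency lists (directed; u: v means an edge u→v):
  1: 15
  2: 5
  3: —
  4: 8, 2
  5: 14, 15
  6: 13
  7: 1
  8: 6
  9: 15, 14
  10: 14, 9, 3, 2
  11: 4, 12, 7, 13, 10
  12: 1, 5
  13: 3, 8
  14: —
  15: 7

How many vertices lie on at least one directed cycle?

A vertex is on a directed cycle iff it belongs to a strongly connected component of size ≥ 2 (or has a self-loop).
The vertices on cycles are {1, 6, 7, 8, 13, 15} — 6 in total.

6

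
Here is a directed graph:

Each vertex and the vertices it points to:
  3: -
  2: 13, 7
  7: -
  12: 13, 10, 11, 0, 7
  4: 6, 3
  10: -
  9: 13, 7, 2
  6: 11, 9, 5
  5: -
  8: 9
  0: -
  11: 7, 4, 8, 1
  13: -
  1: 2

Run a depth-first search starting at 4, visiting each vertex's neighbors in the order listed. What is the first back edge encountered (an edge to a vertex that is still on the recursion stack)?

11->4

DFS from 4 (visiting each vertex's neighbors in the order listed); mark gray on enter, black on exit:
4 gray
  6 gray
    11 gray
      7 gray
      7 black
      11→4: 4 is gray → back edge
First back edge: 11 → 4.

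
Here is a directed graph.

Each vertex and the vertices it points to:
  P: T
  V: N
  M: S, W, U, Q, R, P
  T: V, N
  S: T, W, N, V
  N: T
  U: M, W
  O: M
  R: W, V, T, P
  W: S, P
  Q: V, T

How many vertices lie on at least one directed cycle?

A vertex is on a directed cycle iff it belongs to a strongly connected component of size ≥ 2 (or has a self-loop).
The vertices on cycles are {M, N, S, T, U, V, W} — 7 in total.

7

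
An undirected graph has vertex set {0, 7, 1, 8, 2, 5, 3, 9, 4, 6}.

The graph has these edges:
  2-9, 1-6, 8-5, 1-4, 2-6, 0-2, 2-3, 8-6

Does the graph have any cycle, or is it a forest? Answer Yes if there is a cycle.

No

DFS, tracking each vertex's parent; an edge to a visited non-parent vertex closes a cycle.
Start from 3:
visit 3 (parent –)
  visit 2 (parent 3)
    visit 6 (parent 2)
      6–2: parent, skip
      visit 8 (parent 6)
        visit 5 (parent 8)
          5–8: parent, skip
        8–6: parent, skip
      visit 1 (parent 6)
        1–6: parent, skip
        visit 4 (parent 1)
          4–1: parent, skip
    2–3: parent, skip
    visit 0 (parent 2)
      0–2: parent, skip
    visit 9 (parent 2)
      9–2: parent, skip
visit 7 (parent –)
No non-parent visited neighbor found — the graph is a forest.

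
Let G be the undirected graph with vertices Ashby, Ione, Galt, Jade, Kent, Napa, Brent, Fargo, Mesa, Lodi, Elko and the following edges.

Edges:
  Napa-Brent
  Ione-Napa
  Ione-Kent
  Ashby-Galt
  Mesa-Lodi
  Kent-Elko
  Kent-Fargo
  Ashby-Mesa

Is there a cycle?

No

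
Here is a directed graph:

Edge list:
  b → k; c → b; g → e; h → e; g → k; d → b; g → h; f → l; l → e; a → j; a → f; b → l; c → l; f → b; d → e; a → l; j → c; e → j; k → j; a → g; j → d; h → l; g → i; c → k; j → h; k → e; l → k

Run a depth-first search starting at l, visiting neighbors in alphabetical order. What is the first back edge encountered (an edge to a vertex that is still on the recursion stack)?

k->e

DFS from l (visiting neighbors in alphabetical order); mark gray on enter, black on exit:
l gray
  e gray
    j gray
      c gray
        b gray
          k gray
            k→e: e is gray → back edge
First back edge: k → e.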